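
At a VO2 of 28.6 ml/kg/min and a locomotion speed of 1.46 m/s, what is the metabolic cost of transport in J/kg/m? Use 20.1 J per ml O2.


Power per kg = VO2 * 20.1 / 60
Power per kg = 28.6 * 20.1 / 60 = 9.5810 W/kg
Cost = power_per_kg / speed
Cost = 9.5810 / 1.46
Cost = 6.5623


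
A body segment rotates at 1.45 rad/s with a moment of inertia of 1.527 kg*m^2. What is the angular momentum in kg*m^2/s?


L = I * omega
L = 1.527 * 1.45
L = 2.2141


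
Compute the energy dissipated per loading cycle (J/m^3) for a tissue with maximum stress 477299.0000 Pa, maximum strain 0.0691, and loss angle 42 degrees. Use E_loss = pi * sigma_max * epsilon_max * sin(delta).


E_loss = pi * sigma_max * epsilon_max * sin(delta)
delta = 42 deg = 0.7330 rad
sin(delta) = 0.6691
E_loss = pi * 477299.0000 * 0.0691 * 0.6691
E_loss = 69331.2994


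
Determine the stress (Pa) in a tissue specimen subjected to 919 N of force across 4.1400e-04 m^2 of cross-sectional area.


stress = F / A
stress = 919 / 4.1400e-04
stress = 2.2198e+06


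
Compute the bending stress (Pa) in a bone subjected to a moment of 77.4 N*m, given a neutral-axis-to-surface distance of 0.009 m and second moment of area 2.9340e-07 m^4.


sigma = M * c / I
sigma = 77.4 * 0.009 / 2.9340e-07
M * c = 0.6966
sigma = 2.3742e+06


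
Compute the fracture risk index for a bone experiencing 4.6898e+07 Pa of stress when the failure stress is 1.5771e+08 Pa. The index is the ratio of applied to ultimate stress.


FRI = applied / ultimate
FRI = 4.6898e+07 / 1.5771e+08
FRI = 0.2974


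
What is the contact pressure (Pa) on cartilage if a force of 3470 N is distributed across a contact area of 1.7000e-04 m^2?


P = F / A
P = 3470 / 1.7000e-04
P = 2.0412e+07


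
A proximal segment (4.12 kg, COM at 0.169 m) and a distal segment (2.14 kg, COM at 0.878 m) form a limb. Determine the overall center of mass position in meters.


COM = (m1*x1 + m2*x2) / (m1 + m2)
COM = (4.12*0.169 + 2.14*0.878) / (4.12 + 2.14)
Numerator = 2.5752
Denominator = 6.2600
COM = 0.4114


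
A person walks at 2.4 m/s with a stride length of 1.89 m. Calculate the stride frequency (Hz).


f = v / stride_length
f = 2.4 / 1.89
f = 1.2698


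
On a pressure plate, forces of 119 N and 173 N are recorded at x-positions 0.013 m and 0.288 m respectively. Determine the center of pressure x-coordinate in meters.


COP_x = (F1*x1 + F2*x2) / (F1 + F2)
COP_x = (119*0.013 + 173*0.288) / (119 + 173)
Numerator = 51.3710
Denominator = 292
COP_x = 0.1759


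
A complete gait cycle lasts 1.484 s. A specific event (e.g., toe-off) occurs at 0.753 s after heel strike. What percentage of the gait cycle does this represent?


pct = (event_time / cycle_time) * 100
pct = (0.753 / 1.484) * 100
ratio = 0.5074
pct = 50.7412


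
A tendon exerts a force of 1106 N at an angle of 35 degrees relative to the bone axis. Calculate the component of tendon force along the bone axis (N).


F_eff = F_tendon * cos(theta)
theta = 35 deg = 0.6109 rad
cos(theta) = 0.8192
F_eff = 1106 * 0.8192
F_eff = 905.9822


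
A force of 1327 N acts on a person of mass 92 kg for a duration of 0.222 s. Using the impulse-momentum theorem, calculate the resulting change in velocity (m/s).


J = F * dt = 1327 * 0.222 = 294.5940 N*s
delta_v = J / m
delta_v = 294.5940 / 92
delta_v = 3.2021


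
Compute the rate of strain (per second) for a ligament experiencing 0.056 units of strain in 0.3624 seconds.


strain_rate = delta_strain / delta_t
strain_rate = 0.056 / 0.3624
strain_rate = 0.1545


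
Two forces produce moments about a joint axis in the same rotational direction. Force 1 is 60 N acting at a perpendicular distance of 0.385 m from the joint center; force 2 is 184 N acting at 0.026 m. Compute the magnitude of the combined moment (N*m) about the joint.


M = F1 * d1 + F2 * d2
M = 60 * 0.385 + 184 * 0.026
M = 23.1000 + 4.7840
M = 27.8840


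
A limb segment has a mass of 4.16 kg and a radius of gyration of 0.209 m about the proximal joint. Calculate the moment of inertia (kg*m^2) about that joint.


I = m * k^2
I = 4.16 * 0.209^2
k^2 = 0.0437
I = 0.1817


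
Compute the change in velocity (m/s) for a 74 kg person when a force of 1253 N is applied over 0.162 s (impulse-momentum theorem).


J = F * dt = 1253 * 0.162 = 202.9860 N*s
delta_v = J / m
delta_v = 202.9860 / 74
delta_v = 2.7431


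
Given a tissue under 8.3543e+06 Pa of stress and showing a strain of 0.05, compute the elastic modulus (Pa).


E = stress / strain
E = 8.3543e+06 / 0.05
E = 1.6709e+08


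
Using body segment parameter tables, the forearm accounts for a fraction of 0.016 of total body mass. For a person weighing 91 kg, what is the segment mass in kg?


m_segment = body_mass * fraction
m_segment = 91 * 0.016
m_segment = 1.4560


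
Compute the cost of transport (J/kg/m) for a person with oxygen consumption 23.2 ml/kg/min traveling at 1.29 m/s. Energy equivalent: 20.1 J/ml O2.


Power per kg = VO2 * 20.1 / 60
Power per kg = 23.2 * 20.1 / 60 = 7.7720 W/kg
Cost = power_per_kg / speed
Cost = 7.7720 / 1.29
Cost = 6.0248


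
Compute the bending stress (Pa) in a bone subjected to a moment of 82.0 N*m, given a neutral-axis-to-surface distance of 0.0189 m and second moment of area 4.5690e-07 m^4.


sigma = M * c / I
sigma = 82.0 * 0.0189 / 4.5690e-07
M * c = 1.5498
sigma = 3.3920e+06


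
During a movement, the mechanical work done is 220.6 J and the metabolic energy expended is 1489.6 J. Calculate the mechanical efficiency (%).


eta = (W_mech / E_meta) * 100
eta = (220.6 / 1489.6) * 100
ratio = 0.1481
eta = 14.8093


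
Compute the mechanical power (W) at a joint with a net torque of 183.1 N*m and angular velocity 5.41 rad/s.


P = M * omega
P = 183.1 * 5.41
P = 990.5710


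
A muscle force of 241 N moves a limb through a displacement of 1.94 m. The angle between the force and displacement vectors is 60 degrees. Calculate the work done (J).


W = F * d * cos(theta)
theta = 60 deg = 1.0472 rad
cos(theta) = 0.5000
W = 241 * 1.94 * 0.5000
W = 233.7700


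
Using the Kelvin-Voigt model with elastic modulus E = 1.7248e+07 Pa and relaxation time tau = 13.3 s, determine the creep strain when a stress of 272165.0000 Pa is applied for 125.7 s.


epsilon(t) = (sigma/E) * (1 - exp(-t/tau))
sigma/E = 272165.0000 / 1.7248e+07 = 0.0158
exp(-t/tau) = exp(-125.7 / 13.3) = 7.8601e-05
epsilon = 0.0158 * (1 - 7.8601e-05)
epsilon = 0.0158


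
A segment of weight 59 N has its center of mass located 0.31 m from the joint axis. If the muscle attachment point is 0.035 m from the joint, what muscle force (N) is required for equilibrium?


F_muscle = W * d_load / d_muscle
F_muscle = 59 * 0.31 / 0.035
Numerator = 18.2900
F_muscle = 522.5714


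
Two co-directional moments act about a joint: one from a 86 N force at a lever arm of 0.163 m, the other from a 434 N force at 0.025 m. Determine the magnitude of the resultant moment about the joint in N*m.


M = F1 * d1 + F2 * d2
M = 86 * 0.163 + 434 * 0.025
M = 14.0180 + 10.8500
M = 24.8680


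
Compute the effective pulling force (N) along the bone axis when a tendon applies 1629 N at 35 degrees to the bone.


F_eff = F_tendon * cos(theta)
theta = 35 deg = 0.6109 rad
cos(theta) = 0.8192
F_eff = 1629 * 0.8192
F_eff = 1334.3987


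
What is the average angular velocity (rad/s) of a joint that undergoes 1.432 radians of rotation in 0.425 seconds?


omega = delta_theta / delta_t
omega = 1.432 / 0.425
omega = 3.3694


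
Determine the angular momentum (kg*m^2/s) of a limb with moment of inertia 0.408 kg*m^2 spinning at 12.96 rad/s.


L = I * omega
L = 0.408 * 12.96
L = 5.2877


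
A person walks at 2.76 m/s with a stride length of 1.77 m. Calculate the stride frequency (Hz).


f = v / stride_length
f = 2.76 / 1.77
f = 1.5593


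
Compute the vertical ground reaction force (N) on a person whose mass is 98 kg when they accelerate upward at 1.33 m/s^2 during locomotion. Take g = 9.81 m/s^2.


GRF = m * (g + a)
GRF = 98 * (9.81 + 1.33)
GRF = 98 * 11.1400
GRF = 1091.7200


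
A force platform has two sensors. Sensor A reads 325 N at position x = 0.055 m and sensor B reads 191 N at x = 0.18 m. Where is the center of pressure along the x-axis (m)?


COP_x = (F1*x1 + F2*x2) / (F1 + F2)
COP_x = (325*0.055 + 191*0.18) / (325 + 191)
Numerator = 52.2550
Denominator = 516
COP_x = 0.1013


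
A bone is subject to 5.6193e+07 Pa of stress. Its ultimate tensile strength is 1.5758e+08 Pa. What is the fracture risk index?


FRI = applied / ultimate
FRI = 5.6193e+07 / 1.5758e+08
FRI = 0.3566


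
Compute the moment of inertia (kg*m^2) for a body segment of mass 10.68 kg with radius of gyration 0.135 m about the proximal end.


I = m * k^2
I = 10.68 * 0.135^2
k^2 = 0.0182
I = 0.1946


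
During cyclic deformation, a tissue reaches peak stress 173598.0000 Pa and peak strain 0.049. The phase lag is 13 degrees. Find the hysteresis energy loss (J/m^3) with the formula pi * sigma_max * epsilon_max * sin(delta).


E_loss = pi * sigma_max * epsilon_max * sin(delta)
delta = 13 deg = 0.2269 rad
sin(delta) = 0.2250
E_loss = pi * 173598.0000 * 0.049 * 0.2250
E_loss = 6011.4426


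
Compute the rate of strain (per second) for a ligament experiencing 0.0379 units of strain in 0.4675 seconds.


strain_rate = delta_strain / delta_t
strain_rate = 0.0379 / 0.4675
strain_rate = 0.0811


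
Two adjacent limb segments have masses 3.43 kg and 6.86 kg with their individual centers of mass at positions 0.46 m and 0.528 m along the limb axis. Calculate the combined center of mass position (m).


COM = (m1*x1 + m2*x2) / (m1 + m2)
COM = (3.43*0.46 + 6.86*0.528) / (3.43 + 6.86)
Numerator = 5.1999
Denominator = 10.2900
COM = 0.5053


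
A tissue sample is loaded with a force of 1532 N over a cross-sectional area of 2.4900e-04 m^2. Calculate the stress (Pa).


stress = F / A
stress = 1532 / 2.4900e-04
stress = 6.1526e+06


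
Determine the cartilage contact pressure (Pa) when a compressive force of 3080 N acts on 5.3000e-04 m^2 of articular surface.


P = F / A
P = 3080 / 5.3000e-04
P = 5.8113e+06


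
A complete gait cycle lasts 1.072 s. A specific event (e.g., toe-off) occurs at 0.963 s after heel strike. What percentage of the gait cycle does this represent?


pct = (event_time / cycle_time) * 100
pct = (0.963 / 1.072) * 100
ratio = 0.8983
pct = 89.8321


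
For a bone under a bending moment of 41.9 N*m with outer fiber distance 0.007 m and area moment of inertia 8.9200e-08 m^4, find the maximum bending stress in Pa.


sigma = M * c / I
sigma = 41.9 * 0.007 / 8.9200e-08
M * c = 0.2933
sigma = 3.2881e+06


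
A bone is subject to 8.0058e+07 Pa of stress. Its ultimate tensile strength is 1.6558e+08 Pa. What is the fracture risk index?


FRI = applied / ultimate
FRI = 8.0058e+07 / 1.6558e+08
FRI = 0.4835


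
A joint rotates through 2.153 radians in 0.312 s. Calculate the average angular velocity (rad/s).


omega = delta_theta / delta_t
omega = 2.153 / 0.312
omega = 6.9006


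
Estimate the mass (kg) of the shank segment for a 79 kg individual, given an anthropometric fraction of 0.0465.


m_segment = body_mass * fraction
m_segment = 79 * 0.0465
m_segment = 3.6735


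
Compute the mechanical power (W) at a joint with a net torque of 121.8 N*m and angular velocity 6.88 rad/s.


P = M * omega
P = 121.8 * 6.88
P = 837.9840


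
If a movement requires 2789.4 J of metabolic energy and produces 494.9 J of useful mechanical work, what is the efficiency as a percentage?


eta = (W_mech / E_meta) * 100
eta = (494.9 / 2789.4) * 100
ratio = 0.1774
eta = 17.7422


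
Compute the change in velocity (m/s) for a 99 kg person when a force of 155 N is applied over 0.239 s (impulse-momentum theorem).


J = F * dt = 155 * 0.239 = 37.0450 N*s
delta_v = J / m
delta_v = 37.0450 / 99
delta_v = 0.3742


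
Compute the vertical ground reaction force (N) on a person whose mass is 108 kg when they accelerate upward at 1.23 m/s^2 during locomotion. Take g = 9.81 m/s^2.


GRF = m * (g + a)
GRF = 108 * (9.81 + 1.23)
GRF = 108 * 11.0400
GRF = 1192.3200


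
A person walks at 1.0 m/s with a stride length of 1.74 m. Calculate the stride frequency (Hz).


f = v / stride_length
f = 1.0 / 1.74
f = 0.5747


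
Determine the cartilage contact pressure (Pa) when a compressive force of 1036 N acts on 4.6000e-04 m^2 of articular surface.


P = F / A
P = 1036 / 4.6000e-04
P = 2.2522e+06


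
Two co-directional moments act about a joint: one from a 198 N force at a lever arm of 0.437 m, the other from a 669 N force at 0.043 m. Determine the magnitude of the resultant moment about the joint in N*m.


M = F1 * d1 + F2 * d2
M = 198 * 0.437 + 669 * 0.043
M = 86.5260 + 28.7670
M = 115.2930


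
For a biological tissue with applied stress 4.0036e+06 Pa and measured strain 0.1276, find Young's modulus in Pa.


E = stress / strain
E = 4.0036e+06 / 0.1276
E = 3.1376e+07


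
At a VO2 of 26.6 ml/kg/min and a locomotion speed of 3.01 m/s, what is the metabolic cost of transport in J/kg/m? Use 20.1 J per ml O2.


Power per kg = VO2 * 20.1 / 60
Power per kg = 26.6 * 20.1 / 60 = 8.9110 W/kg
Cost = power_per_kg / speed
Cost = 8.9110 / 3.01
Cost = 2.9605


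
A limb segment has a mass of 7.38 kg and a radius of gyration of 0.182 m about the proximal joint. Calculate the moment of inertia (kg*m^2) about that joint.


I = m * k^2
I = 7.38 * 0.182^2
k^2 = 0.0331
I = 0.2445


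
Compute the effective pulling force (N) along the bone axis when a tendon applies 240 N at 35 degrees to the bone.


F_eff = F_tendon * cos(theta)
theta = 35 deg = 0.6109 rad
cos(theta) = 0.8192
F_eff = 240 * 0.8192
F_eff = 196.5965


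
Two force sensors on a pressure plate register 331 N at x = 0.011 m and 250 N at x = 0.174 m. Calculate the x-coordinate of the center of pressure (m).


COP_x = (F1*x1 + F2*x2) / (F1 + F2)
COP_x = (331*0.011 + 250*0.174) / (331 + 250)
Numerator = 47.1410
Denominator = 581
COP_x = 0.0811


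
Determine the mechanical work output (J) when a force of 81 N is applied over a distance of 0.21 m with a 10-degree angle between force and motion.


W = F * d * cos(theta)
theta = 10 deg = 0.1745 rad
cos(theta) = 0.9848
W = 81 * 0.21 * 0.9848
W = 16.7516


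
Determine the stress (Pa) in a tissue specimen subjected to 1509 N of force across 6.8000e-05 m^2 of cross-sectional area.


stress = F / A
stress = 1509 / 6.8000e-05
stress = 2.2191e+07


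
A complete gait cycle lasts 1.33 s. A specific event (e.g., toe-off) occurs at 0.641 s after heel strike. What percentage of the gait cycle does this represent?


pct = (event_time / cycle_time) * 100
pct = (0.641 / 1.33) * 100
ratio = 0.4820
pct = 48.1955


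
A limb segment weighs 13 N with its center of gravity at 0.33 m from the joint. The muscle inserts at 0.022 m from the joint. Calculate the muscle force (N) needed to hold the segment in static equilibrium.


F_muscle = W * d_load / d_muscle
F_muscle = 13 * 0.33 / 0.022
Numerator = 4.2900
F_muscle = 195.0000


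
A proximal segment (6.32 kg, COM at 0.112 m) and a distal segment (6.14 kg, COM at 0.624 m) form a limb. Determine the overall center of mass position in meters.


COM = (m1*x1 + m2*x2) / (m1 + m2)
COM = (6.32*0.112 + 6.14*0.624) / (6.32 + 6.14)
Numerator = 4.5392
Denominator = 12.4600
COM = 0.3643


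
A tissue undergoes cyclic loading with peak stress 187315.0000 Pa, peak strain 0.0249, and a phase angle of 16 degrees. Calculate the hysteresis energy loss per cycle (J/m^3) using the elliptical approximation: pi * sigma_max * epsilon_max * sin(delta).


E_loss = pi * sigma_max * epsilon_max * sin(delta)
delta = 16 deg = 0.2793 rad
sin(delta) = 0.2756
E_loss = pi * 187315.0000 * 0.0249 * 0.2756
E_loss = 4038.8698


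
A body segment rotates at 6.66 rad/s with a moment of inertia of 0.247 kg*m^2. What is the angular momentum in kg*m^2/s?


L = I * omega
L = 0.247 * 6.66
L = 1.6450


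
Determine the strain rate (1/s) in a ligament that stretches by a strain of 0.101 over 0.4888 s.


strain_rate = delta_strain / delta_t
strain_rate = 0.101 / 0.4888
strain_rate = 0.2066


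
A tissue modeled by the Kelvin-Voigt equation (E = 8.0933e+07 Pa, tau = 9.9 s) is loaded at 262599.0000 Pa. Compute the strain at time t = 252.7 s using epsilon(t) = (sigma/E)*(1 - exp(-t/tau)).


epsilon(t) = (sigma/E) * (1 - exp(-t/tau))
sigma/E = 262599.0000 / 8.0933e+07 = 0.0032
exp(-t/tau) = exp(-252.7 / 9.9) = 8.2134e-12
epsilon = 0.0032 * (1 - 8.2134e-12)
epsilon = 0.0032


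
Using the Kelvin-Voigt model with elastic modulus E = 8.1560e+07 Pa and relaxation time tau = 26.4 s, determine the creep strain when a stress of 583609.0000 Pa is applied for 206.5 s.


epsilon(t) = (sigma/E) * (1 - exp(-t/tau))
sigma/E = 583609.0000 / 8.1560e+07 = 0.0072
exp(-t/tau) = exp(-206.5 / 26.4) = 4.0083e-04
epsilon = 0.0072 * (1 - 4.0083e-04)
epsilon = 0.0072


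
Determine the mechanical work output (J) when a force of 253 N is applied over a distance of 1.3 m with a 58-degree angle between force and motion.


W = F * d * cos(theta)
theta = 58 deg = 1.0123 rad
cos(theta) = 0.5299
W = 253 * 1.3 * 0.5299
W = 174.2904


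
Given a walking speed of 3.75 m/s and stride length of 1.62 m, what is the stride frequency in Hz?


f = v / stride_length
f = 3.75 / 1.62
f = 2.3148


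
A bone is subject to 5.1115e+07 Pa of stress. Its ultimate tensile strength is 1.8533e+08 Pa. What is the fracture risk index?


FRI = applied / ultimate
FRI = 5.1115e+07 / 1.8533e+08
FRI = 0.2758


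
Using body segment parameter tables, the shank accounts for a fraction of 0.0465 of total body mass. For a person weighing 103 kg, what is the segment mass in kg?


m_segment = body_mass * fraction
m_segment = 103 * 0.0465
m_segment = 4.7895


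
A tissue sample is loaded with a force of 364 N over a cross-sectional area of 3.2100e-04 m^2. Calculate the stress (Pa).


stress = F / A
stress = 364 / 3.2100e-04
stress = 1.1340e+06


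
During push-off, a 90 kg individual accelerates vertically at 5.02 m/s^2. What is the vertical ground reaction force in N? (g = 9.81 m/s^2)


GRF = m * (g + a)
GRF = 90 * (9.81 + 5.02)
GRF = 90 * 14.8300
GRF = 1334.7000


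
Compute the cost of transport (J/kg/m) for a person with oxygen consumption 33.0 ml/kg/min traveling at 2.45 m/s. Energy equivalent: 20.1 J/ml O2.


Power per kg = VO2 * 20.1 / 60
Power per kg = 33.0 * 20.1 / 60 = 11.0550 W/kg
Cost = power_per_kg / speed
Cost = 11.0550 / 2.45
Cost = 4.5122


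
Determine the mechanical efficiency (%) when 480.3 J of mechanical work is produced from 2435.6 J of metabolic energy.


eta = (W_mech / E_meta) * 100
eta = (480.3 / 2435.6) * 100
ratio = 0.1972
eta = 19.7200


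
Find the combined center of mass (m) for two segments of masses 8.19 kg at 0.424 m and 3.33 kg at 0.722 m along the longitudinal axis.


COM = (m1*x1 + m2*x2) / (m1 + m2)
COM = (8.19*0.424 + 3.33*0.722) / (8.19 + 3.33)
Numerator = 5.8768
Denominator = 11.5200
COM = 0.5101


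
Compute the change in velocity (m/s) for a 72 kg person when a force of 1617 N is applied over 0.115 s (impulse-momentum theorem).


J = F * dt = 1617 * 0.115 = 185.9550 N*s
delta_v = J / m
delta_v = 185.9550 / 72
delta_v = 2.5827


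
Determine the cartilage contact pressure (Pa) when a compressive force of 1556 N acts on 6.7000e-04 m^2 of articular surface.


P = F / A
P = 1556 / 6.7000e-04
P = 2.3224e+06


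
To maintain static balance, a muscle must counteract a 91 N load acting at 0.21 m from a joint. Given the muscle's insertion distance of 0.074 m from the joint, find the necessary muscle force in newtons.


F_muscle = W * d_load / d_muscle
F_muscle = 91 * 0.21 / 0.074
Numerator = 19.1100
F_muscle = 258.2432


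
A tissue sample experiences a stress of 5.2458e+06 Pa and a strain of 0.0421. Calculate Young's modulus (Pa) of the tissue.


E = stress / strain
E = 5.2458e+06 / 0.0421
E = 1.2460e+08


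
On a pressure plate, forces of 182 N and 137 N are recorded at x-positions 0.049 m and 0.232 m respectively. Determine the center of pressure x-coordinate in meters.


COP_x = (F1*x1 + F2*x2) / (F1 + F2)
COP_x = (182*0.049 + 137*0.232) / (182 + 137)
Numerator = 40.7020
Denominator = 319
COP_x = 0.1276


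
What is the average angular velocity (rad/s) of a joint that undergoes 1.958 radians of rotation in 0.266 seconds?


omega = delta_theta / delta_t
omega = 1.958 / 0.266
omega = 7.3609


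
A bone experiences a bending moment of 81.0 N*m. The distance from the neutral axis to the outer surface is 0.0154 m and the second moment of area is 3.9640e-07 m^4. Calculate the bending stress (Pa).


sigma = M * c / I
sigma = 81.0 * 0.0154 / 3.9640e-07
M * c = 1.2474
sigma = 3.1468e+06


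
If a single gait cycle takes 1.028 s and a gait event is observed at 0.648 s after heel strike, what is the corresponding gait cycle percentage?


pct = (event_time / cycle_time) * 100
pct = (0.648 / 1.028) * 100
ratio = 0.6304
pct = 63.0350


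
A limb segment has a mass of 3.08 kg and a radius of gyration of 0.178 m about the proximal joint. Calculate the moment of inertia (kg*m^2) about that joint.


I = m * k^2
I = 3.08 * 0.178^2
k^2 = 0.0317
I = 0.0976


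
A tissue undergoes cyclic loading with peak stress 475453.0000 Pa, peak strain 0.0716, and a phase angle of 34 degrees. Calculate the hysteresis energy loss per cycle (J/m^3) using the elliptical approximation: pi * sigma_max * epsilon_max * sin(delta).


E_loss = pi * sigma_max * epsilon_max * sin(delta)
delta = 34 deg = 0.5934 rad
sin(delta) = 0.5592
E_loss = pi * 475453.0000 * 0.0716 * 0.5592
E_loss = 59804.2624


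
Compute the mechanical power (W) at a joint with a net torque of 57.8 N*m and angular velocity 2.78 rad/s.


P = M * omega
P = 57.8 * 2.78
P = 160.6840


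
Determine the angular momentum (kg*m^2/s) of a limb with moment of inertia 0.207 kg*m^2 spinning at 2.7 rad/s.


L = I * omega
L = 0.207 * 2.7
L = 0.5589


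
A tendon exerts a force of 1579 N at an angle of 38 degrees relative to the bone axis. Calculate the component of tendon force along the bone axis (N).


F_eff = F_tendon * cos(theta)
theta = 38 deg = 0.6632 rad
cos(theta) = 0.7880
F_eff = 1579 * 0.7880
F_eff = 1244.2690


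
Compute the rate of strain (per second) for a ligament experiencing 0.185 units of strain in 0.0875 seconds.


strain_rate = delta_strain / delta_t
strain_rate = 0.185 / 0.0875
strain_rate = 2.1143


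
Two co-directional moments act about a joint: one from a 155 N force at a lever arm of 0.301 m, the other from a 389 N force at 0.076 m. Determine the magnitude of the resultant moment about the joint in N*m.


M = F1 * d1 + F2 * d2
M = 155 * 0.301 + 389 * 0.076
M = 46.6550 + 29.5640
M = 76.2190


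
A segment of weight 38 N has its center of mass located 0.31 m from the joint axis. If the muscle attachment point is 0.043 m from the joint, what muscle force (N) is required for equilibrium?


F_muscle = W * d_load / d_muscle
F_muscle = 38 * 0.31 / 0.043
Numerator = 11.7800
F_muscle = 273.9535


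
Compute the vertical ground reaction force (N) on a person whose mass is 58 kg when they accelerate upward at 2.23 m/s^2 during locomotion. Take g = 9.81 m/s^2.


GRF = m * (g + a)
GRF = 58 * (9.81 + 2.23)
GRF = 58 * 12.0400
GRF = 698.3200


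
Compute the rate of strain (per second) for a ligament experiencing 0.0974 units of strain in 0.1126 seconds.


strain_rate = delta_strain / delta_t
strain_rate = 0.0974 / 0.1126
strain_rate = 0.8650


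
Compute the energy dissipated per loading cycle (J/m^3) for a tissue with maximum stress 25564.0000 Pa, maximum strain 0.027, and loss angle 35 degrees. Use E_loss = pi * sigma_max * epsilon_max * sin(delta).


E_loss = pi * sigma_max * epsilon_max * sin(delta)
delta = 35 deg = 0.6109 rad
sin(delta) = 0.5736
E_loss = pi * 25564.0000 * 0.027 * 0.5736
E_loss = 1243.7519


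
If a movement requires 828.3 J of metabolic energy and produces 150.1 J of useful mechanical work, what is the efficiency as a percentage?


eta = (W_mech / E_meta) * 100
eta = (150.1 / 828.3) * 100
ratio = 0.1812
eta = 18.1215


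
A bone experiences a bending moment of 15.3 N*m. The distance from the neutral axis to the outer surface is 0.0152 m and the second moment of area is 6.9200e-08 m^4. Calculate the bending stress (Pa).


sigma = M * c / I
sigma = 15.3 * 0.0152 / 6.9200e-08
M * c = 0.2326
sigma = 3.3607e+06


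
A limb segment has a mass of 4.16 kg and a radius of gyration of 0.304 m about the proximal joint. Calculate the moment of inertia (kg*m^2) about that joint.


I = m * k^2
I = 4.16 * 0.304^2
k^2 = 0.0924
I = 0.3845


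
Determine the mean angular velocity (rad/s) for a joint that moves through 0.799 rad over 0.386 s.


omega = delta_theta / delta_t
omega = 0.799 / 0.386
omega = 2.0699


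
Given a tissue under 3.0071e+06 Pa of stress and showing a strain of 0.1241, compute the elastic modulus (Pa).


E = stress / strain
E = 3.0071e+06 / 0.1241
E = 2.4231e+07


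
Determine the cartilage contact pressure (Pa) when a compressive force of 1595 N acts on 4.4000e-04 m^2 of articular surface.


P = F / A
P = 1595 / 4.4000e-04
P = 3.6250e+06


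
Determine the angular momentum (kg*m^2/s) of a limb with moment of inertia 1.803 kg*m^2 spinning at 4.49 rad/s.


L = I * omega
L = 1.803 * 4.49
L = 8.0955


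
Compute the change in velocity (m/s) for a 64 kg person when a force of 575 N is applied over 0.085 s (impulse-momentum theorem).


J = F * dt = 575 * 0.085 = 48.8750 N*s
delta_v = J / m
delta_v = 48.8750 / 64
delta_v = 0.7637


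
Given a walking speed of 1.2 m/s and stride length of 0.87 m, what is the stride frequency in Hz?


f = v / stride_length
f = 1.2 / 0.87
f = 1.3793


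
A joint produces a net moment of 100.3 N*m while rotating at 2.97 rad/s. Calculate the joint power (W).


P = M * omega
P = 100.3 * 2.97
P = 297.8910


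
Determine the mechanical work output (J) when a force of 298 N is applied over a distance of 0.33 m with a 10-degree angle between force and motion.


W = F * d * cos(theta)
theta = 10 deg = 0.1745 rad
cos(theta) = 0.9848
W = 298 * 0.33 * 0.9848
W = 96.8460


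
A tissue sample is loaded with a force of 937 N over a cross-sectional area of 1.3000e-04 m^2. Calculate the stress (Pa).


stress = F / A
stress = 937 / 1.3000e-04
stress = 7.2077e+06


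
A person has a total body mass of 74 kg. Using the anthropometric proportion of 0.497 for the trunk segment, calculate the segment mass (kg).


m_segment = body_mass * fraction
m_segment = 74 * 0.497
m_segment = 36.7780


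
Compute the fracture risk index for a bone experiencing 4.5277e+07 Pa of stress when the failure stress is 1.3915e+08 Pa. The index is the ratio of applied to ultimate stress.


FRI = applied / ultimate
FRI = 4.5277e+07 / 1.3915e+08
FRI = 0.3254


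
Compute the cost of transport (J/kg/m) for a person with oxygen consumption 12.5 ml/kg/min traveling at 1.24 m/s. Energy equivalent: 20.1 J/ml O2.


Power per kg = VO2 * 20.1 / 60
Power per kg = 12.5 * 20.1 / 60 = 4.1875 W/kg
Cost = power_per_kg / speed
Cost = 4.1875 / 1.24
Cost = 3.3770


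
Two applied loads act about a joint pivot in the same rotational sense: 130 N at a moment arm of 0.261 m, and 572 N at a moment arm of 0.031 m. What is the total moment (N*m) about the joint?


M = F1 * d1 + F2 * d2
M = 130 * 0.261 + 572 * 0.031
M = 33.9300 + 17.7320
M = 51.6620


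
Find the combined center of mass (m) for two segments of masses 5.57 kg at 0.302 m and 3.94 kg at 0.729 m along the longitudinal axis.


COM = (m1*x1 + m2*x2) / (m1 + m2)
COM = (5.57*0.302 + 3.94*0.729) / (5.57 + 3.94)
Numerator = 4.5544
Denominator = 9.5100
COM = 0.4789


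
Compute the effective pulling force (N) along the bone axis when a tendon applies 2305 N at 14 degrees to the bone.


F_eff = F_tendon * cos(theta)
theta = 14 deg = 0.2443 rad
cos(theta) = 0.9703
F_eff = 2305 * 0.9703
F_eff = 2236.5316


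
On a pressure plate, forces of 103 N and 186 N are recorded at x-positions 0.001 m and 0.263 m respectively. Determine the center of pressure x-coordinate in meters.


COP_x = (F1*x1 + F2*x2) / (F1 + F2)
COP_x = (103*0.001 + 186*0.263) / (103 + 186)
Numerator = 49.0210
Denominator = 289
COP_x = 0.1696


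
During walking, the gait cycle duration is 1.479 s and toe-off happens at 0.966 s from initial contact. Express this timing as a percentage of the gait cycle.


pct = (event_time / cycle_time) * 100
pct = (0.966 / 1.479) * 100
ratio = 0.6531
pct = 65.3144


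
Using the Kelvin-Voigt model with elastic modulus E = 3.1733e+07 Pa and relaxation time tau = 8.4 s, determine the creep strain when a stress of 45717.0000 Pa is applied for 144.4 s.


epsilon(t) = (sigma/E) * (1 - exp(-t/tau))
sigma/E = 45717.0000 / 3.1733e+07 = 0.0014
exp(-t/tau) = exp(-144.4 / 8.4) = 3.4219e-08
epsilon = 0.0014 * (1 - 3.4219e-08)
epsilon = 0.0014


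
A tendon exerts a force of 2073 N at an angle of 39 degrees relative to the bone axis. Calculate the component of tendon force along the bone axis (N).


F_eff = F_tendon * cos(theta)
theta = 39 deg = 0.6807 rad
cos(theta) = 0.7771
F_eff = 2073 * 0.7771
F_eff = 1611.0236


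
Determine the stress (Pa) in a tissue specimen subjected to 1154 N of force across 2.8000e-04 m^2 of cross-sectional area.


stress = F / A
stress = 1154 / 2.8000e-04
stress = 4.1214e+06


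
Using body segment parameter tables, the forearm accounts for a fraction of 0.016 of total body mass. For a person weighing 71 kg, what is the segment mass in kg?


m_segment = body_mass * fraction
m_segment = 71 * 0.016
m_segment = 1.1360


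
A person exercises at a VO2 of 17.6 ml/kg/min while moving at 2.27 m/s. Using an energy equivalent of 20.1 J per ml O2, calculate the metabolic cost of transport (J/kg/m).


Power per kg = VO2 * 20.1 / 60
Power per kg = 17.6 * 20.1 / 60 = 5.8960 W/kg
Cost = power_per_kg / speed
Cost = 5.8960 / 2.27
Cost = 2.5974


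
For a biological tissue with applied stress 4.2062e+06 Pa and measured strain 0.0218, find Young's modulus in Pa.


E = stress / strain
E = 4.2062e+06 / 0.0218
E = 1.9294e+08


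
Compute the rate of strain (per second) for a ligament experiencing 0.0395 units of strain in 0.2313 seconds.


strain_rate = delta_strain / delta_t
strain_rate = 0.0395 / 0.2313
strain_rate = 0.1708


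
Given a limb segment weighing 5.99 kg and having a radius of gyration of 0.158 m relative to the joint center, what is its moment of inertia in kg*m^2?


I = m * k^2
I = 5.99 * 0.158^2
k^2 = 0.0250
I = 0.1495


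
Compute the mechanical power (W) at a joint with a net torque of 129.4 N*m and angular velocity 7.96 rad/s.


P = M * omega
P = 129.4 * 7.96
P = 1030.0240


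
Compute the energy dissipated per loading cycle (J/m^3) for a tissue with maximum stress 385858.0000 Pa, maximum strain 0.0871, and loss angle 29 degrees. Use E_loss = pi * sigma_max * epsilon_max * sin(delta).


E_loss = pi * sigma_max * epsilon_max * sin(delta)
delta = 29 deg = 0.5061 rad
sin(delta) = 0.4848
E_loss = pi * 385858.0000 * 0.0871 * 0.4848
E_loss = 51187.8355


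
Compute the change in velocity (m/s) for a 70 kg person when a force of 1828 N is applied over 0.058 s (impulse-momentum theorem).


J = F * dt = 1828 * 0.058 = 106.0240 N*s
delta_v = J / m
delta_v = 106.0240 / 70
delta_v = 1.5146


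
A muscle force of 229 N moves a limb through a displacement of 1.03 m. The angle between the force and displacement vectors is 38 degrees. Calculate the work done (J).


W = F * d * cos(theta)
theta = 38 deg = 0.6632 rad
cos(theta) = 0.7880
W = 229 * 1.03 * 0.7880
W = 185.8681


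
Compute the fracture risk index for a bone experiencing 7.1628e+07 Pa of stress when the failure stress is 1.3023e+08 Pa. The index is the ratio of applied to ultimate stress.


FRI = applied / ultimate
FRI = 7.1628e+07 / 1.3023e+08
FRI = 0.5500


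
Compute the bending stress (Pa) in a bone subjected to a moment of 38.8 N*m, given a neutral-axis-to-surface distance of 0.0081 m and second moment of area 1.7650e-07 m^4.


sigma = M * c / I
sigma = 38.8 * 0.0081 / 1.7650e-07
M * c = 0.3143
sigma = 1.7806e+06


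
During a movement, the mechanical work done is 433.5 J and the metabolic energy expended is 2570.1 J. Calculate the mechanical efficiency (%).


eta = (W_mech / E_meta) * 100
eta = (433.5 / 2570.1) * 100
ratio = 0.1687
eta = 16.8670


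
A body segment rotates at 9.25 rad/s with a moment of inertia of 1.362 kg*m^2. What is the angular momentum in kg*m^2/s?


L = I * omega
L = 1.362 * 9.25
L = 12.5985


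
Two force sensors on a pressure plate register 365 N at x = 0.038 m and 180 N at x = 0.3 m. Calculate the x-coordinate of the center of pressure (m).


COP_x = (F1*x1 + F2*x2) / (F1 + F2)
COP_x = (365*0.038 + 180*0.3) / (365 + 180)
Numerator = 67.8700
Denominator = 545
COP_x = 0.1245


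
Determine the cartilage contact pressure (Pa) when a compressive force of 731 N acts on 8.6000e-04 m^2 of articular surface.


P = F / A
P = 731 / 8.6000e-04
P = 850000.0000


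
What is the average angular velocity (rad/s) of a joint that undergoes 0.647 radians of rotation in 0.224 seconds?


omega = delta_theta / delta_t
omega = 0.647 / 0.224
omega = 2.8884


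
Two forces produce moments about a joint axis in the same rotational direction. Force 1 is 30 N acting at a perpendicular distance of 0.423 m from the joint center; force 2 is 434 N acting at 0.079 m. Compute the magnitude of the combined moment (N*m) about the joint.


M = F1 * d1 + F2 * d2
M = 30 * 0.423 + 434 * 0.079
M = 12.6900 + 34.2860
M = 46.9760


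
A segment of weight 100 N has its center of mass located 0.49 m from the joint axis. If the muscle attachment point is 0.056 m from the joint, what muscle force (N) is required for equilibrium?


F_muscle = W * d_load / d_muscle
F_muscle = 100 * 0.49 / 0.056
Numerator = 49.0000
F_muscle = 875.0000


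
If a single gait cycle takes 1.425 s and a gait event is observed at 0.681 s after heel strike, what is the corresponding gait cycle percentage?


pct = (event_time / cycle_time) * 100
pct = (0.681 / 1.425) * 100
ratio = 0.4779
pct = 47.7895


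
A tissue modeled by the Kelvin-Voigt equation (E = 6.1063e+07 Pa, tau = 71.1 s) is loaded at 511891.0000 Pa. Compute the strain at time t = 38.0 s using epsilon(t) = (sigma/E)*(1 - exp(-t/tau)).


epsilon(t) = (sigma/E) * (1 - exp(-t/tau))
sigma/E = 511891.0000 / 6.1063e+07 = 0.0084
exp(-t/tau) = exp(-38.0 / 71.1) = 0.5860
epsilon = 0.0084 * (1 - 0.5860)
epsilon = 0.0035


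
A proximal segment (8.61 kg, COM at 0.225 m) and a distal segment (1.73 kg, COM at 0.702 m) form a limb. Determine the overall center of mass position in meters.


COM = (m1*x1 + m2*x2) / (m1 + m2)
COM = (8.61*0.225 + 1.73*0.702) / (8.61 + 1.73)
Numerator = 3.1517
Denominator = 10.3400
COM = 0.3048


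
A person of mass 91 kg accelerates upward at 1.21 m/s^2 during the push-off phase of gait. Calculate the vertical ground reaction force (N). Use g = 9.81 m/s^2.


GRF = m * (g + a)
GRF = 91 * (9.81 + 1.21)
GRF = 91 * 11.0200
GRF = 1002.8200


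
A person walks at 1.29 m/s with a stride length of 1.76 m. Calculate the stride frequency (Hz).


f = v / stride_length
f = 1.29 / 1.76
f = 0.7330


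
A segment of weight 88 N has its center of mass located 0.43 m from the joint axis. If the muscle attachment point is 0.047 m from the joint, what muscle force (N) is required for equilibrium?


F_muscle = W * d_load / d_muscle
F_muscle = 88 * 0.43 / 0.047
Numerator = 37.8400
F_muscle = 805.1064


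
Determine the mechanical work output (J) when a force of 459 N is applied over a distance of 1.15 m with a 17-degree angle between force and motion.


W = F * d * cos(theta)
theta = 17 deg = 0.2967 rad
cos(theta) = 0.9563
W = 459 * 1.15 * 0.9563
W = 504.7855


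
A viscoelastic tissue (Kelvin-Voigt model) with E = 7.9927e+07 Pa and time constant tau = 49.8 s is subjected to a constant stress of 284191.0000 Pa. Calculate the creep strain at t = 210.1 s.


epsilon(t) = (sigma/E) * (1 - exp(-t/tau))
sigma/E = 284191.0000 / 7.9927e+07 = 0.0036
exp(-t/tau) = exp(-210.1 / 49.8) = 0.0147
epsilon = 0.0036 * (1 - 0.0147)
epsilon = 0.0035


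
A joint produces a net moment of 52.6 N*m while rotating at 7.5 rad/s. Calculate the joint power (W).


P = M * omega
P = 52.6 * 7.5
P = 394.5000


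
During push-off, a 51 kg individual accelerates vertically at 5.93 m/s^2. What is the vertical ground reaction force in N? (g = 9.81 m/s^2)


GRF = m * (g + a)
GRF = 51 * (9.81 + 5.93)
GRF = 51 * 15.7400
GRF = 802.7400


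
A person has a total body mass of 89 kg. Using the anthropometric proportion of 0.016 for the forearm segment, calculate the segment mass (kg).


m_segment = body_mass * fraction
m_segment = 89 * 0.016
m_segment = 1.4240


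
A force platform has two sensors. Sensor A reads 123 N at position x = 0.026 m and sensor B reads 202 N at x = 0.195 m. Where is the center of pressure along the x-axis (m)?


COP_x = (F1*x1 + F2*x2) / (F1 + F2)
COP_x = (123*0.026 + 202*0.195) / (123 + 202)
Numerator = 42.5880
Denominator = 325
COP_x = 0.1310


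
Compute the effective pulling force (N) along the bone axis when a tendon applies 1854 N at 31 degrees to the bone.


F_eff = F_tendon * cos(theta)
theta = 31 deg = 0.5411 rad
cos(theta) = 0.8572
F_eff = 1854 * 0.8572
F_eff = 1589.1882


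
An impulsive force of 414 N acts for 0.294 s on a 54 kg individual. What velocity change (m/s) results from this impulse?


J = F * dt = 414 * 0.294 = 121.7160 N*s
delta_v = J / m
delta_v = 121.7160 / 54
delta_v = 2.2540


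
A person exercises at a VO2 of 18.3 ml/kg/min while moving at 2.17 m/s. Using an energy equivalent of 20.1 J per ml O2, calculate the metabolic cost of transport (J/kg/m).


Power per kg = VO2 * 20.1 / 60
Power per kg = 18.3 * 20.1 / 60 = 6.1305 W/kg
Cost = power_per_kg / speed
Cost = 6.1305 / 2.17
Cost = 2.8251


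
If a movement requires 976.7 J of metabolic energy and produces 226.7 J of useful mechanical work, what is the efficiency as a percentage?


eta = (W_mech / E_meta) * 100
eta = (226.7 / 976.7) * 100
ratio = 0.2321
eta = 23.2108


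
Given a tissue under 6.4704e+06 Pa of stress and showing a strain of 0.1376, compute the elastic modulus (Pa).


E = stress / strain
E = 6.4704e+06 / 0.1376
E = 4.7023e+07


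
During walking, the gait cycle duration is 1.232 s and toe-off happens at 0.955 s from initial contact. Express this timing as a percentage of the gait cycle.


pct = (event_time / cycle_time) * 100
pct = (0.955 / 1.232) * 100
ratio = 0.7752
pct = 77.5162


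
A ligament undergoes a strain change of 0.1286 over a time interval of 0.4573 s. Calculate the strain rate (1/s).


strain_rate = delta_strain / delta_t
strain_rate = 0.1286 / 0.4573
strain_rate = 0.2812


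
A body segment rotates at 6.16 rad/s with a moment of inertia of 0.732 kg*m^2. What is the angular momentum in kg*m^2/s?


L = I * omega
L = 0.732 * 6.16
L = 4.5091


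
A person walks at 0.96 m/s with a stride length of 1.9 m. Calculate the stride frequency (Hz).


f = v / stride_length
f = 0.96 / 1.9
f = 0.5053


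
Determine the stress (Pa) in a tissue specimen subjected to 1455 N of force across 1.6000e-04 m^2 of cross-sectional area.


stress = F / A
stress = 1455 / 1.6000e-04
stress = 9.0938e+06


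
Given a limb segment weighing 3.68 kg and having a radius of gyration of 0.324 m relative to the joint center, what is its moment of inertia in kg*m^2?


I = m * k^2
I = 3.68 * 0.324^2
k^2 = 0.1050
I = 0.3863
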